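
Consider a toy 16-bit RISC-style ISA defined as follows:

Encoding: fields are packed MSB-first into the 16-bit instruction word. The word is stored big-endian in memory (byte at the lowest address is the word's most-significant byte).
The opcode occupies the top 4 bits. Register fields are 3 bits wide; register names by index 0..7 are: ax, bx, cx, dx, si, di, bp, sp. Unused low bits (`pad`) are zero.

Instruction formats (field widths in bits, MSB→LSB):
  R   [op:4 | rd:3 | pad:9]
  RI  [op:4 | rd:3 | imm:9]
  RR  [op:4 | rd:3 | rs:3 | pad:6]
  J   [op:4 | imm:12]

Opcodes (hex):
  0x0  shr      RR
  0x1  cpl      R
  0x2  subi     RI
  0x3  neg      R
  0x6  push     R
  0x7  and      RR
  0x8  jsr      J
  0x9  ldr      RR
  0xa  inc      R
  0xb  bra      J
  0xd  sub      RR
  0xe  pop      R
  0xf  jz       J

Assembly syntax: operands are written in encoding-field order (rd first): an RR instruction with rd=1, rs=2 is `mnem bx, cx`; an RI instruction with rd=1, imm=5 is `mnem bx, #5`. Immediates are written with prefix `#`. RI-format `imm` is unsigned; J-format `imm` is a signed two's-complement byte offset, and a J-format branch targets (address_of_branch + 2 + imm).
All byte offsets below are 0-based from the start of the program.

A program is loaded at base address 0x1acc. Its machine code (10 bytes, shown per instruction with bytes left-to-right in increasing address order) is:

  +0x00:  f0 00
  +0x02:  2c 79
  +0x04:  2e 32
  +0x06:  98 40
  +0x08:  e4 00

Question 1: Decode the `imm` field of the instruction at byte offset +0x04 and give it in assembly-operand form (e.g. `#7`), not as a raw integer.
off 0x04: read 2e 32 as big → 0x2e32
  opcode bits[15:12]=0x2: subi/RI
  [11:9] rd=7 = sp
  [8:0] imm=50 = #50

#50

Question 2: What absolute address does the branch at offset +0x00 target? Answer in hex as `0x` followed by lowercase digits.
0x1ace

[00] f0 00 → 0xf000
  top 4b → 0xf → jz [J]
  [11:0] imm=0 = #0
  target = base 0x1acc + off 0x00 + 2 + imm 0 = 0x1ace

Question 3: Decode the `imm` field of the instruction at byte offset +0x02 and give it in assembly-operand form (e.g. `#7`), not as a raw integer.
#121

off 0x02: read 2c 79 as big → 0x2c79
  op=0x2c79>>12=0x2 ⇒ subi (RI)
  [11:9] rd=6 = bp
  [8:0] imm=121 = #121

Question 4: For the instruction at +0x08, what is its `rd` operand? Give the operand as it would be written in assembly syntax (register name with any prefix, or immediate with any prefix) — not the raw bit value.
cx

@+08  big-endian(e4 00) = 0xe400
  top 4b → 0xe → pop [R]
  [11:9] rd=2 = cx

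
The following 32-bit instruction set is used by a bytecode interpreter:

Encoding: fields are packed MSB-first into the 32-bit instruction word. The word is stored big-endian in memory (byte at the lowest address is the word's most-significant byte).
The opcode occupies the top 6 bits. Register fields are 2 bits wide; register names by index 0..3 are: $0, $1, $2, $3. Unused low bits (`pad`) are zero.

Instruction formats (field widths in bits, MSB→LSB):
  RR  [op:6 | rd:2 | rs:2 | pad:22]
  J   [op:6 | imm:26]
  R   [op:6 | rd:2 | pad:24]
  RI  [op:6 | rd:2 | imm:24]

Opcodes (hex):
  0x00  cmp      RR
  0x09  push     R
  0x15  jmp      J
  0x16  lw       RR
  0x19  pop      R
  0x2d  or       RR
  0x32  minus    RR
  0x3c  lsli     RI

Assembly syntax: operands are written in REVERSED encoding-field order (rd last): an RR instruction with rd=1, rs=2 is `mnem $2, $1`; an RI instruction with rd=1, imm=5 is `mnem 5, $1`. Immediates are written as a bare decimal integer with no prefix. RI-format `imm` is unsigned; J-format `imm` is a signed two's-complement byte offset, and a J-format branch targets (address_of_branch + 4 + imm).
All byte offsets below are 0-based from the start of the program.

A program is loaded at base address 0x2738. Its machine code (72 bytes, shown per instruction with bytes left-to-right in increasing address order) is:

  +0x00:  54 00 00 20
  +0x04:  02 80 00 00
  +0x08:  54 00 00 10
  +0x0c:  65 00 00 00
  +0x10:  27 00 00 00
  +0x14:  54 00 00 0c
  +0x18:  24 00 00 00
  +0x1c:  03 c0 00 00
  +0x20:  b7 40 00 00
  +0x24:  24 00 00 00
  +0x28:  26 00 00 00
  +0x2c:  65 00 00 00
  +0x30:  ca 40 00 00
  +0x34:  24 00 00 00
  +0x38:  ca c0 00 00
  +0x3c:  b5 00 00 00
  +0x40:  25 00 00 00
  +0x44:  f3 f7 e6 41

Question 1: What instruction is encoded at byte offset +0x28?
push $2

[28] 26 00 00 00 → 0x26000000
  top 6b → 0x9 → push [R]
  rd@[25:24]=0x2 ⇒ $2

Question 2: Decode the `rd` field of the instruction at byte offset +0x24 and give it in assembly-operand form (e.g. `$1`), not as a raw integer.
$0

@+24  big-endian(24 00 00 00) = 0x24000000
  op=0x24000000>>26=0x9 ⇒ push (R)
  [25:24] rd=0 = $0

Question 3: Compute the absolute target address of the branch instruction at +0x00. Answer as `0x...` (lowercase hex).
off 0x00: read 54 00 00 20 as big → 0x54000020
  opcode bits[31:26]=0x15: jmp/J
  imm: (w>>0)&0x3ffffff=0x20 → 32
  target = base 0x2738 + off 0x00 + 4 + imm 32 = 0x275c

0x275c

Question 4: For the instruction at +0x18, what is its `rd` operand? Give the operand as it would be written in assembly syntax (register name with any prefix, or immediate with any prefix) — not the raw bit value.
[18] 24 00 00 00 → 0x24000000
  top 6b → 0x9 → push [R]
  rd: (w>>24)&0x3=0x0 → $0

$0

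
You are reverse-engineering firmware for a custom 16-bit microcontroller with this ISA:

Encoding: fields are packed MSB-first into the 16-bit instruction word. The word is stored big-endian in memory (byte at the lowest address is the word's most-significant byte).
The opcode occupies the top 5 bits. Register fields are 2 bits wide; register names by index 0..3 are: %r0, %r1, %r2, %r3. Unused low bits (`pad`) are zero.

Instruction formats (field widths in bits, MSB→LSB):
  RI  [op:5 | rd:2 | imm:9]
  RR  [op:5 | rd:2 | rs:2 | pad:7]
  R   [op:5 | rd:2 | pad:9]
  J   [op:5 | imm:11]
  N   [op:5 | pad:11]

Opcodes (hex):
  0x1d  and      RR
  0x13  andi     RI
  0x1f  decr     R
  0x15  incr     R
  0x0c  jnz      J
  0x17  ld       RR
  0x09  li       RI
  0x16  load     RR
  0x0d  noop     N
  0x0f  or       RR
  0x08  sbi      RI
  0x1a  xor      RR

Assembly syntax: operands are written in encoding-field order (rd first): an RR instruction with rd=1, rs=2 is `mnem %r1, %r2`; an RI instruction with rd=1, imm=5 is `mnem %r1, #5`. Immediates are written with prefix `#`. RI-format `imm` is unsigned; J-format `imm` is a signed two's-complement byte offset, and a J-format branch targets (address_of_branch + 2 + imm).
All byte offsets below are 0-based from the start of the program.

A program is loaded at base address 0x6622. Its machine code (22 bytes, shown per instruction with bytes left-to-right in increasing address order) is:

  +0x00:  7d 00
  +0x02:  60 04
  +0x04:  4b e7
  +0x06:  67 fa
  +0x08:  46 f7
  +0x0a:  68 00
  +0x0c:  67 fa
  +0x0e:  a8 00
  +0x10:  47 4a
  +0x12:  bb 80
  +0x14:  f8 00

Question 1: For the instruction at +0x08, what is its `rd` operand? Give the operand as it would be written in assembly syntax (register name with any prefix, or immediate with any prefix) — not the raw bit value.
%r3

@+08  big-endian(46 f7) = 0x46f7
  op=0x46f7>>11=0x8 ⇒ sbi (RI)
  rd: (w>>9)&0x3=0x3 → %r3
  imm: (w>>0)&0x1ff=0xf7 → #247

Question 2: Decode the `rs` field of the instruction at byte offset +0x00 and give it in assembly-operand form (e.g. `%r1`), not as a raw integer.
%r2

[00] 7d 00 → 0x7d00
  op=0x7d00>>11=0xf ⇒ or (RR)
  rd@[10:9]=0x2 ⇒ %r2
  rs@[8:7]=0x2 ⇒ %r2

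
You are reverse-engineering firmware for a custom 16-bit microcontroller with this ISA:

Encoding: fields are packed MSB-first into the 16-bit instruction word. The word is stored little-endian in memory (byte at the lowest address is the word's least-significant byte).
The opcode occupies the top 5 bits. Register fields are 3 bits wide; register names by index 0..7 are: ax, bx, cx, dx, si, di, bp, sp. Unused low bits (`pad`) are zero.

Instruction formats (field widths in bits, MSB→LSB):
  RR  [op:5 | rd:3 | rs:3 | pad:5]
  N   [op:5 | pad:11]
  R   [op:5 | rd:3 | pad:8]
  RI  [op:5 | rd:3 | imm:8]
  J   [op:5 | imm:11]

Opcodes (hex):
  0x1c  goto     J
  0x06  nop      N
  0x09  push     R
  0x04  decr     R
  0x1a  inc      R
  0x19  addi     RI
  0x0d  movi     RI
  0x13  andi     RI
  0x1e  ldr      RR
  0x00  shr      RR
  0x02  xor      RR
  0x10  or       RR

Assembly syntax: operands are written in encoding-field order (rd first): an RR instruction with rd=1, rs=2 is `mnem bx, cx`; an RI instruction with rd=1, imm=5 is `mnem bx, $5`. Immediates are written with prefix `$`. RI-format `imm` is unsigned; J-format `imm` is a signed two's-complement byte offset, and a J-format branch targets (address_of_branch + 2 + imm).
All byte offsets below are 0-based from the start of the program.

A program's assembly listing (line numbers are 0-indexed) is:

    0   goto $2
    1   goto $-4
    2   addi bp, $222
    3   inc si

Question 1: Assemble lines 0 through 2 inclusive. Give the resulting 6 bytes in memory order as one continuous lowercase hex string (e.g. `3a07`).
02e0fce7dece

0. goto fields op=0x1c:5|imm=2:11 → word e002h → 02 e0
1. goto fields op=0x1c:5|imm=-4:11 → word e7fch → fc e7
2. addi fields op=0x19:5|rd=6:3|imm=222:8 → word cedeh → de ce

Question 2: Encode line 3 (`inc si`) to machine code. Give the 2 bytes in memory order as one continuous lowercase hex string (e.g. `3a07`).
line 3 (inc): pack op=0x1a:5|rd=4:3|pad=0:8 = 0xd400; little→ 00 d4

00d4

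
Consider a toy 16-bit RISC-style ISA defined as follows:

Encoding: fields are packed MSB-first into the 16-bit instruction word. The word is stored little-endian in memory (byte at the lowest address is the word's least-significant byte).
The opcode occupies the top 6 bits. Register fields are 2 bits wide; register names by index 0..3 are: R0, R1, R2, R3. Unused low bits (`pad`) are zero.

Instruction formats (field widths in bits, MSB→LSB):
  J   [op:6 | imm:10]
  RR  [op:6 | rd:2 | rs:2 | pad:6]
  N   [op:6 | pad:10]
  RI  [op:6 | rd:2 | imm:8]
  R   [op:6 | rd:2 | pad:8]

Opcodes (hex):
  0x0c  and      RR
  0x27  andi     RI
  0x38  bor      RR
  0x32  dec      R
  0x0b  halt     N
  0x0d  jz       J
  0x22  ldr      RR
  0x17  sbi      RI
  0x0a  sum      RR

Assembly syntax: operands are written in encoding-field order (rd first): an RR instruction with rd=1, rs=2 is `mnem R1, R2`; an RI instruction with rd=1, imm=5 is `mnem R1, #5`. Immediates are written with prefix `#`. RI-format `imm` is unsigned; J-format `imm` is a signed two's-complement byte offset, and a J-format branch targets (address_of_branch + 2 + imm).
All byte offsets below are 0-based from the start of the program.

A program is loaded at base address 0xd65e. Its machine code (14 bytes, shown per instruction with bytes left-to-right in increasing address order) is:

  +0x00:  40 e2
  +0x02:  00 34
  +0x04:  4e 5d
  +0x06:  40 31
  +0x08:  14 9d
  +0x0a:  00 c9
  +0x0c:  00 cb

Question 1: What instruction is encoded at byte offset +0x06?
and R1, R1

+0x06: 40 31 ⇒ word 0x3140 (little)
  opcode bits[15:10]=0xc: and/RR
  [9:8] rd=1 = R1
  [7:6] rs=1 = R1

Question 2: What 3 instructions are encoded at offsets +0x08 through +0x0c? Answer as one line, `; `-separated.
andi R1, #20; dec R1; dec R3

+0x08: 14 9d ⇒ word 0x9d14 (little)
  top 6b → 0x27 → andi [RI]
  rd@[9:8]=0x1 ⇒ R1
  imm@[7:0]=0x14 ⇒ #20
+0x0a: 00 c9 ⇒ word 0xc900 (little)
  top 6b → 0x32 → dec [R]
  rd@[9:8]=0x1 ⇒ R1
+0x0c: 00 cb ⇒ word 0xcb00 (little)
  top 6b → 0x32 → dec [R]
  rd@[9:8]=0x3 ⇒ R3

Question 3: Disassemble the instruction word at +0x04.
sbi R1, #78

@+04  little-endian(4e 5d) = 0x5d4e
  opcode bits[15:10]=0x17: sbi/RI
  [9:8] rd=1 = R1
  [7:0] imm=78 = #78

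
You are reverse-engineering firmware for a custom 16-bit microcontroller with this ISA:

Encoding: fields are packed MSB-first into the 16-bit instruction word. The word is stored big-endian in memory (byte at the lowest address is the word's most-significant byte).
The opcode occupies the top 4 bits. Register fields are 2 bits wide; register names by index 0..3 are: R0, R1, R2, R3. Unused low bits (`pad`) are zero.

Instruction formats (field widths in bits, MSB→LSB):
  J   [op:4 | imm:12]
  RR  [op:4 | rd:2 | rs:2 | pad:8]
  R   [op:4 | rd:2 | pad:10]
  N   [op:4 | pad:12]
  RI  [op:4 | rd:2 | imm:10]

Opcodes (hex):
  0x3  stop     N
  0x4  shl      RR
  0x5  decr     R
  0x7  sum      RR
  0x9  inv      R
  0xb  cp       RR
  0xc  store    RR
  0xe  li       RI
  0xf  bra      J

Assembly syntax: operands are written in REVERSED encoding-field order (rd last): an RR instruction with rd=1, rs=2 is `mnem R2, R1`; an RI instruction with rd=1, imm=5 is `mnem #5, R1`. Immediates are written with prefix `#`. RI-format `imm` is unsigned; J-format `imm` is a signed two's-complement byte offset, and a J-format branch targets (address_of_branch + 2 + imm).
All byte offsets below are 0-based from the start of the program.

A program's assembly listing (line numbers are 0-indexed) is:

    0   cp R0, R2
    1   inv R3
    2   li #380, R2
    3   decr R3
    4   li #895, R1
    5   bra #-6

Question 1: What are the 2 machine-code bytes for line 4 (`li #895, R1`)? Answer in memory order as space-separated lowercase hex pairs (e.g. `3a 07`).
e7 7f

4. li fields op=0xe:4|rd=1:2|imm=895:10 → word e77fh → e7 7f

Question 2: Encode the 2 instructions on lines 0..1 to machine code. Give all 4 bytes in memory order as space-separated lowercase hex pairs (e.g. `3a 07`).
b8 00 9c 00

L0: cp op=0xb:4|rd=2:2|rs=0:2|pad=0:8 ⇒ 0xb800 ⇒ big b8 00
L1: inv op=0x9:4|rd=3:2|pad=0:10 ⇒ 0x9c00 ⇒ big 9c 00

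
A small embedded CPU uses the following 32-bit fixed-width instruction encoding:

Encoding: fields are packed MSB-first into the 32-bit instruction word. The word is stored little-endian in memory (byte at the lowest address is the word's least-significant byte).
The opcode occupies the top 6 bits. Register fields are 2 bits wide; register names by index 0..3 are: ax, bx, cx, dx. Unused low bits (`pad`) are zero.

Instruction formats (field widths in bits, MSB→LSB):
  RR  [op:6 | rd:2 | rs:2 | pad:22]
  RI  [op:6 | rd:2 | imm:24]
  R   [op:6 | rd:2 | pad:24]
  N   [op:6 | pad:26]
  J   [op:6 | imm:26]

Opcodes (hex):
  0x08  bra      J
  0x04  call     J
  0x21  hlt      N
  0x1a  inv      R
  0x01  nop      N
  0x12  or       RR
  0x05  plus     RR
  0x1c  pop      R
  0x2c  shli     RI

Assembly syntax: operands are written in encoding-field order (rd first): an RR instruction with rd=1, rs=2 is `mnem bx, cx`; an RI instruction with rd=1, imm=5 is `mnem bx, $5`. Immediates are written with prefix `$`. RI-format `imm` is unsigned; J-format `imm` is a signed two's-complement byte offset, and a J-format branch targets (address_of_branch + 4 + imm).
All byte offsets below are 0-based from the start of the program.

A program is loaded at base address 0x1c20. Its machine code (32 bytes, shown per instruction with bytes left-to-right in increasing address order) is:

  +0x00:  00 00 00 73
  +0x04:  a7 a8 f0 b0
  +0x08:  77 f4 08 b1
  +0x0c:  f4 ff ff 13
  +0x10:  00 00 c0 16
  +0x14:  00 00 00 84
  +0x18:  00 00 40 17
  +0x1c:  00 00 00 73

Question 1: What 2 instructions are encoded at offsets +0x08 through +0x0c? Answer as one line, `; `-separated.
shli bx, $586871; call $-12

+0x08: 77 f4 08 b1 ⇒ word 0xb108f477 (little)
  top 6b → 0x2c → shli [RI]
  [25:24] rd=1 = bx
  [23:0] imm=586871 = $586871
+0x0c: f4 ff ff 13 ⇒ word 0x13fffff4 (little)
  top 6b → 0x4 → call [J]
  [25:0] imm=67108852 (s26→-12) = $-12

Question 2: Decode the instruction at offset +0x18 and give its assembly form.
off 0x18: read 00 00 40 17 as little → 0x17400000
  top 6b → 0x5 → plus [RR]
  rd@[25:24]=0x3 ⇒ dx
  rs@[23:22]=0x1 ⇒ bx

plus dx, bx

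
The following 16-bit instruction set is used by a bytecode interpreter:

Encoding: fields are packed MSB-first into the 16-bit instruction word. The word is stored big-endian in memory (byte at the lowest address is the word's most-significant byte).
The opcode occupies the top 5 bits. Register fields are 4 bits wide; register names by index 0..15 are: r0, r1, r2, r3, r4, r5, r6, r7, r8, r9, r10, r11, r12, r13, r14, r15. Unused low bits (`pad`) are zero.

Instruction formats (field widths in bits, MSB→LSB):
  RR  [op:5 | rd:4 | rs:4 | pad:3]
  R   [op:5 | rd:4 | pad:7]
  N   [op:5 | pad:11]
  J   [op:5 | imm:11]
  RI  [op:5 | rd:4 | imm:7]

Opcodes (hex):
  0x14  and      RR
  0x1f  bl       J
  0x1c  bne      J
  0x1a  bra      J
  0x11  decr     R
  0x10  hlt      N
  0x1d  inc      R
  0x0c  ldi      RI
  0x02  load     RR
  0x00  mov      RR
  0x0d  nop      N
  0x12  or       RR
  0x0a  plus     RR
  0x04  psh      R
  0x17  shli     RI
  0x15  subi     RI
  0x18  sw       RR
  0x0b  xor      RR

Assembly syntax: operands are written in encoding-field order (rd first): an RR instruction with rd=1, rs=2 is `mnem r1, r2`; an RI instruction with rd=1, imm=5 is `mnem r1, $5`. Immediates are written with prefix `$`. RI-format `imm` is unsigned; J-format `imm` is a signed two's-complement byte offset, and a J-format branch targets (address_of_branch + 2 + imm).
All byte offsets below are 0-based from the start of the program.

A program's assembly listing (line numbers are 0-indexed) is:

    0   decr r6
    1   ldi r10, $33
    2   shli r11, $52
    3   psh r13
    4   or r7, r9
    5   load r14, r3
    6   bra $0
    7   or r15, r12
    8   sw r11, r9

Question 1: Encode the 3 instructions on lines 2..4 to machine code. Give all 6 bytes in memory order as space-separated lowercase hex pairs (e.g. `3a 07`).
line 2 (shli): pack op=0x17:5|rd=11:4|imm=52:7 = 0xbdb4; big→ bd b4
line 3 (psh): pack op=0x4:5|rd=13:4|pad=0:7 = 0x2680; big→ 26 80
line 4 (or): pack op=0x12:5|rd=7:4|rs=9:4|pad=0:3 = 0x93c8; big→ 93 c8

bd b4 26 80 93 c8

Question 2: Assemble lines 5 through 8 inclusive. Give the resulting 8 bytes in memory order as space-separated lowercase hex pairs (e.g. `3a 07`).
line 5 (load): pack op=0x2:5|rd=14:4|rs=3:4|pad=0:3 = 0x1718; big→ 17 18
line 6 (bra): pack op=0x1a:5|imm=0:11 = 0xd000; big→ d0 00
line 7 (or): pack op=0x12:5|rd=15:4|rs=12:4|pad=0:3 = 0x97e0; big→ 97 e0
line 8 (sw): pack op=0x18:5|rd=11:4|rs=9:4|pad=0:3 = 0xc5c8; big→ c5 c8

17 18 d0 00 97 e0 c5 c8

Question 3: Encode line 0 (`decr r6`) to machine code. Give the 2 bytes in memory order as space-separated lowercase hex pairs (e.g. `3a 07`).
8b 00

line 0 (decr): pack op=0x11:5|rd=6:4|pad=0:7 = 0x8b00; big→ 8b 00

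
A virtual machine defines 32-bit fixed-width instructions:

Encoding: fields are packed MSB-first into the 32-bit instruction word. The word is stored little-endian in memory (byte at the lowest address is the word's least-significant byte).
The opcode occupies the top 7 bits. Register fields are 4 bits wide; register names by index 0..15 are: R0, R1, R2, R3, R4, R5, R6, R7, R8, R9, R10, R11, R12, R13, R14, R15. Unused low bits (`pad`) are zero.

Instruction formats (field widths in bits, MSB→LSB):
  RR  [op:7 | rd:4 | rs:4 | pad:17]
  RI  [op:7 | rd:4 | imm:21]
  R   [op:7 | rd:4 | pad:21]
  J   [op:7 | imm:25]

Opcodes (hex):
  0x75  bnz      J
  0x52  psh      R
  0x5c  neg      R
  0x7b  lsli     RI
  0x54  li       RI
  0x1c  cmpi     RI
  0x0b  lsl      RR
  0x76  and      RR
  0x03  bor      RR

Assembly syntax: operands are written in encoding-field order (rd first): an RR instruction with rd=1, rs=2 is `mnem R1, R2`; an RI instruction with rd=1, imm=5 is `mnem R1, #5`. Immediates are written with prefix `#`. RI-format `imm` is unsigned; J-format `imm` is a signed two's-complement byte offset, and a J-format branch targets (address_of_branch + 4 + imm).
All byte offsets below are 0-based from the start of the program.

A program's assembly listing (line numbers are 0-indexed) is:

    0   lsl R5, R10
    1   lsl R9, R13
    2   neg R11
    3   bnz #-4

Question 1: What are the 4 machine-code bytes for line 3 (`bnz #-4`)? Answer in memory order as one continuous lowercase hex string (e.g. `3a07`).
fcffffeb

L3: bnz op=0x75:7|imm=-4:25 ⇒ 0xebfffffc ⇒ little fc ff ff eb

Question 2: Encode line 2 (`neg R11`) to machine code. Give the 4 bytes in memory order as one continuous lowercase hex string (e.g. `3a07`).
L2: neg op=0x5c:7|rd=11:4|pad=0:21 ⇒ 0xb9600000 ⇒ little 00 00 60 b9

000060b9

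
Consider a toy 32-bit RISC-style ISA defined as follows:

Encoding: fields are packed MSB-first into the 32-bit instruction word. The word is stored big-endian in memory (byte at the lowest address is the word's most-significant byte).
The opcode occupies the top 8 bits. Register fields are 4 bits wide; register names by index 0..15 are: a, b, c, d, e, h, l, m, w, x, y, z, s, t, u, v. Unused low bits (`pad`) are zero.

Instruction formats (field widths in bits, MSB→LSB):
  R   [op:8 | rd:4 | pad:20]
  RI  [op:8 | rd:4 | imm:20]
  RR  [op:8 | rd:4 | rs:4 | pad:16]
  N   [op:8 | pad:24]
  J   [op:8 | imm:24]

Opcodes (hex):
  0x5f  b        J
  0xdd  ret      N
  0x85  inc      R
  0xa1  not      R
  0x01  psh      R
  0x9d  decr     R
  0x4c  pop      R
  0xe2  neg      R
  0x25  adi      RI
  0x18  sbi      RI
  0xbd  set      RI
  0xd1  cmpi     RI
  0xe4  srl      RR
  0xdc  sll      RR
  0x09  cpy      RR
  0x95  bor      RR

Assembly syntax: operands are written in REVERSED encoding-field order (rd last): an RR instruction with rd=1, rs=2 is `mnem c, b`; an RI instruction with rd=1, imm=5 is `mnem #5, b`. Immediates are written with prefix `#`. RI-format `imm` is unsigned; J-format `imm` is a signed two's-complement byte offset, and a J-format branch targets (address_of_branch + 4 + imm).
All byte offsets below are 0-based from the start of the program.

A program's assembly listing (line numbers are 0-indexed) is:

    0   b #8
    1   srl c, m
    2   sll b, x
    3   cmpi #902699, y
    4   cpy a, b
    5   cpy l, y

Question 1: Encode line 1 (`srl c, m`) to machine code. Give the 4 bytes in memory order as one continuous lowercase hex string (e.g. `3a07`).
line 1 (srl): pack op=0xe4:8|rd=7:4|rs=2:4|pad=0:16 = 0xe4720000; big→ e4 72 00 00

e4720000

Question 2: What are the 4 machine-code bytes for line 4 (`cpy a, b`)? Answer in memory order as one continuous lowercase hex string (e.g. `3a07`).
line 4 (cpy): pack op=0x9:8|rd=1:4|rs=0:4|pad=0:16 = 0x09100000; big→ 09 10 00 00

09100000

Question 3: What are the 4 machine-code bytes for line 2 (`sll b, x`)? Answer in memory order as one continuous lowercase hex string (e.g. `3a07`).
dc910000

line 2 (sll): pack op=0xdc:8|rd=9:4|rs=1:4|pad=0:16 = 0xdc910000; big→ dc 91 00 00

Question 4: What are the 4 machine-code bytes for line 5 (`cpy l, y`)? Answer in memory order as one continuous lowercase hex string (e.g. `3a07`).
line 5 (cpy): pack op=0x9:8|rd=10:4|rs=6:4|pad=0:16 = 0x09a60000; big→ 09 a6 00 00

09a60000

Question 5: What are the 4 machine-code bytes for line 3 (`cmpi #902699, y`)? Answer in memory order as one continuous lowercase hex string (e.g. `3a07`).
d1adc62b

L3: cmpi op=0xd1:8|rd=10:4|imm=902699:20 ⇒ 0xd1adc62b ⇒ big d1 ad c6 2b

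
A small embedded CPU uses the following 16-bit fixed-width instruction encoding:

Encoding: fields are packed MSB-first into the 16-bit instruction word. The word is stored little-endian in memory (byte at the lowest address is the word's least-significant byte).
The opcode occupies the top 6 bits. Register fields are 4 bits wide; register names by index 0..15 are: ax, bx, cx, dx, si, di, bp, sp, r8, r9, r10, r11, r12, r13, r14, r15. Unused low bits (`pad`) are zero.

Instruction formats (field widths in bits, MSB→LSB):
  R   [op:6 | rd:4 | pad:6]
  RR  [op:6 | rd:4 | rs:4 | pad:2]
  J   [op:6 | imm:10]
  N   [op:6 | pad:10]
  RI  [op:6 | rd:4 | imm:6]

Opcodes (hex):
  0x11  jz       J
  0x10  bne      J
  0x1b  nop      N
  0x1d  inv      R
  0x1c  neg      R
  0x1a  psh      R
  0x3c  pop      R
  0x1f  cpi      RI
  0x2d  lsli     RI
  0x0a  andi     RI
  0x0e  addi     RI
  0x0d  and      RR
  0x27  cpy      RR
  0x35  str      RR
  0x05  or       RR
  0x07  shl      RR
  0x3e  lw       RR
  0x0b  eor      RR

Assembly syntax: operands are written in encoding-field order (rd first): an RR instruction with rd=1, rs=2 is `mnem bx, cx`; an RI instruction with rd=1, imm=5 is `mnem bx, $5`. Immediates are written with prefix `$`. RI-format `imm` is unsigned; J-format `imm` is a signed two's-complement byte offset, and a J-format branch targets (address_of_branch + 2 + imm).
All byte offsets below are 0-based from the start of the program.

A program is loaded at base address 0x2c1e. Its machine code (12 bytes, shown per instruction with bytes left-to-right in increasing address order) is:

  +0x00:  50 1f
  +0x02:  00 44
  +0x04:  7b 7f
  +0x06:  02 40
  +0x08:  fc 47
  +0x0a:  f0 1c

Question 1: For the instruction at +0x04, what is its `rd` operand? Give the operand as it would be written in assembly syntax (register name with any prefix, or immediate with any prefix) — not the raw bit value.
@+04  little-endian(7b 7f) = 0x7f7b
  opcode bits[15:10]=0x1f: cpi/RI
  rd@[9:6]=0xd ⇒ r13
  imm@[5:0]=0x3b ⇒ $59

r13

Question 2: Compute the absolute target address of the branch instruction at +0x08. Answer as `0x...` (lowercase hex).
0x2c24

@+08  little-endian(fc 47) = 0x47fc
  opcode bits[15:10]=0x11: jz/J
  imm: (w>>0)&0x3ff=0x3fc (s10→-4) → $-4
  target = base 0x2c1e + off 0x08 + 2 + imm -4 = 0x2c24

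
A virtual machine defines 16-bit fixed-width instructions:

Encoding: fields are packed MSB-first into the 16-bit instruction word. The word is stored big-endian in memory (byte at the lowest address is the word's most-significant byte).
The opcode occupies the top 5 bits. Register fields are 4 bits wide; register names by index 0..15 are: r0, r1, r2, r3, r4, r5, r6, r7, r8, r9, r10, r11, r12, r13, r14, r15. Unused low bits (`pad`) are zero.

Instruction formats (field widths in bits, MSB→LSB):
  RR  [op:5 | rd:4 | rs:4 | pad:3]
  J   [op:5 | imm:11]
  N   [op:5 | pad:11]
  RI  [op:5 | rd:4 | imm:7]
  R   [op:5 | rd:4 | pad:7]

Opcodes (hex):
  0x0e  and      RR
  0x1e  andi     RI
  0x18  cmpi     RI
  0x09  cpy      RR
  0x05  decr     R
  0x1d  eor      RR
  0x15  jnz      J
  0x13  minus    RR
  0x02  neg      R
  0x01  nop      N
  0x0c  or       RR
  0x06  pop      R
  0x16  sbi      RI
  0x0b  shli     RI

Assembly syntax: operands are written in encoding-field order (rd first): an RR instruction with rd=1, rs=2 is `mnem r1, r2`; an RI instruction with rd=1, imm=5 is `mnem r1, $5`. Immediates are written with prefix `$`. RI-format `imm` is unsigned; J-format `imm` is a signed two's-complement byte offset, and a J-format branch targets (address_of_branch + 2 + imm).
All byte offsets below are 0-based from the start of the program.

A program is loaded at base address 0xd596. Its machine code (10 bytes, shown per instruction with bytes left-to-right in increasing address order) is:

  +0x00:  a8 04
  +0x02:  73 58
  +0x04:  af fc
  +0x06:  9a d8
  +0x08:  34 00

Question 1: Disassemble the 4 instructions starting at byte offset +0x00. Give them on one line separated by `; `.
jnz $4; and r6, r11; jnz $-4; minus r5, r11

[00] a8 04 → 0xa804
  top 5b → 0x15 → jnz [J]
  imm@[10:0]=0x4 ⇒ $4
[02] 73 58 → 0x7358
  top 5b → 0xe → and [RR]
  rd@[10:7]=0x6 ⇒ r6
  rs@[6:3]=0xb ⇒ r11
[04] af fc → 0xaffc
  top 5b → 0x15 → jnz [J]
  imm@[10:0]=0x7fc (s11→-4) ⇒ $-4
[06] 9a d8 → 0x9ad8
  top 5b → 0x13 → minus [RR]
  rd@[10:7]=0x5 ⇒ r5
  rs@[6:3]=0xb ⇒ r11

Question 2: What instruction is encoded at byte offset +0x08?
off 0x08: read 34 00 as big → 0x3400
  top 5b → 0x6 → pop [R]
  [10:7] rd=8 = r8

pop r8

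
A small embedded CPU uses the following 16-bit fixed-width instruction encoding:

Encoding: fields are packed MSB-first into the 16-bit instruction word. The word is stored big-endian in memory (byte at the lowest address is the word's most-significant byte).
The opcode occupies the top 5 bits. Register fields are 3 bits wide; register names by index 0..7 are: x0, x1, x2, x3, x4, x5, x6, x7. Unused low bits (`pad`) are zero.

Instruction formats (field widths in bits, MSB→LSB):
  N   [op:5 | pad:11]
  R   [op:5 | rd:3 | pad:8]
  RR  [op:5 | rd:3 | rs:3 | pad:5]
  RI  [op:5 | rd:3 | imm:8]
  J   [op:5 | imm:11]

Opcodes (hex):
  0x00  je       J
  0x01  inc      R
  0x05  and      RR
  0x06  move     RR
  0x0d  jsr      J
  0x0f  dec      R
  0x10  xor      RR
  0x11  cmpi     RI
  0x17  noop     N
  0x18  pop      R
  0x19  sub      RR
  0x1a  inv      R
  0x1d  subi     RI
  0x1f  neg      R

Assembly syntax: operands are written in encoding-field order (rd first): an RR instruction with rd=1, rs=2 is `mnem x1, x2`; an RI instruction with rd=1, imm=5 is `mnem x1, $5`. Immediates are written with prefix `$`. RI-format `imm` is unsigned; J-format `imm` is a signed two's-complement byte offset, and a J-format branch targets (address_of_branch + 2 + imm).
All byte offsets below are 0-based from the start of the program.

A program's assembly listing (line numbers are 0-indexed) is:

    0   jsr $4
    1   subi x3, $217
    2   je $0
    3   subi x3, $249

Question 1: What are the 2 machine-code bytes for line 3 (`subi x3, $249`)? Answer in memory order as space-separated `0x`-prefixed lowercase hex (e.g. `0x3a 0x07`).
0xeb 0xf9

L3: subi op=0x1d:5|rd=3:3|imm=249:8 ⇒ 0xebf9 ⇒ big eb f9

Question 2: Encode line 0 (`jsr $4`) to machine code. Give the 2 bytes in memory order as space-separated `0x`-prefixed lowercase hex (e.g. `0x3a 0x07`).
L0: jsr op=0xd:5|imm=4:11 ⇒ 0x6804 ⇒ big 68 04

0x68 0x04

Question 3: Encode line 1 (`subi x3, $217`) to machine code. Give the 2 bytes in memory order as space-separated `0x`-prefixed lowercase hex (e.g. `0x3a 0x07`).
0xeb 0xd9

line 1 (subi): pack op=0x1d:5|rd=3:3|imm=217:8 = 0xebd9; big→ eb d9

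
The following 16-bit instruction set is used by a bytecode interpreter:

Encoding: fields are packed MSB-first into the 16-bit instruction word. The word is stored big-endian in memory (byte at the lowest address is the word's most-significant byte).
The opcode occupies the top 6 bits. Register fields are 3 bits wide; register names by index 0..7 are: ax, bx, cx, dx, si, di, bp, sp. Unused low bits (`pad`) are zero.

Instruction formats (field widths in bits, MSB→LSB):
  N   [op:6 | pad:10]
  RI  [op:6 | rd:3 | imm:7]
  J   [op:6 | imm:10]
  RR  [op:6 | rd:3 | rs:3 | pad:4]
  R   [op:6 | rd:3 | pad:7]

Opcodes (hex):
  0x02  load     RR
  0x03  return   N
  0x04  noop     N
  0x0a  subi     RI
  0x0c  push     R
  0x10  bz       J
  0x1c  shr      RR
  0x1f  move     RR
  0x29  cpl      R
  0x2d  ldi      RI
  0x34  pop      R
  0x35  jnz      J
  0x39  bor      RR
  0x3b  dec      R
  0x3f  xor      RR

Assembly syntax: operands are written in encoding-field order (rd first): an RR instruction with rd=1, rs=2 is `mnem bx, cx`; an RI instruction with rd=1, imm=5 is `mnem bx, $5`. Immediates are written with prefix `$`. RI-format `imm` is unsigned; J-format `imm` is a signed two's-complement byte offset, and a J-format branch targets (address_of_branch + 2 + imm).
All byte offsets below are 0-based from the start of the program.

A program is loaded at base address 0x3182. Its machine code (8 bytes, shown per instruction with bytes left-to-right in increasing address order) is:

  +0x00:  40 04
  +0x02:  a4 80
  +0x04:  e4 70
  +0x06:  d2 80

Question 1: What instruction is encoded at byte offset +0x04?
off 0x04: read e4 70 as big → 0xe470
  opcode bits[15:10]=0x39: bor/RR
  [9:7] rd=0 = ax
  [6:4] rs=7 = sp

bor ax, sp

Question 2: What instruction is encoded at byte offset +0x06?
[06] d2 80 → 0xd280
  top 6b → 0x34 → pop [R]
  [9:7] rd=5 = di

pop di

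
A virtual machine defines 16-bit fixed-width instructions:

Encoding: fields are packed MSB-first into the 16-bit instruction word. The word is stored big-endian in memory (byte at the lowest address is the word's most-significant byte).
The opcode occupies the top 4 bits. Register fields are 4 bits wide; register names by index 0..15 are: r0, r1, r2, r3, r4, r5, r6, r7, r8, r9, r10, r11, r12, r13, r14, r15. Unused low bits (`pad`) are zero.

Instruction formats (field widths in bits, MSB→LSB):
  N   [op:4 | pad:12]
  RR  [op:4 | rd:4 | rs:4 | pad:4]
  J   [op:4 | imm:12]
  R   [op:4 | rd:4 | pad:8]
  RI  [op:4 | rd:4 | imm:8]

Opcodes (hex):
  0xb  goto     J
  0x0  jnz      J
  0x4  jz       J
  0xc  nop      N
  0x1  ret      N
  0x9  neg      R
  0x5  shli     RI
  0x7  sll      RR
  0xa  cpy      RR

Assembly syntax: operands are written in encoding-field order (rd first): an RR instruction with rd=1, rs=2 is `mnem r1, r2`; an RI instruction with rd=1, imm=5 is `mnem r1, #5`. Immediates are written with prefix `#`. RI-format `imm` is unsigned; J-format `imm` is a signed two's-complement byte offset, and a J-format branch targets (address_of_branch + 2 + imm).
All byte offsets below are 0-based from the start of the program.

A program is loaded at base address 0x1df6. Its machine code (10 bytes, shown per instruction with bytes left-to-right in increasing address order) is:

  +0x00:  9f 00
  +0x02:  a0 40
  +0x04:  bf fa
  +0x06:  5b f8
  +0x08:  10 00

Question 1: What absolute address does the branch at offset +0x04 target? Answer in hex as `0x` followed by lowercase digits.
+0x04: bf fa ⇒ word 0xbffa (big)
  top 4b → 0xb → goto [J]
  imm: (w>>0)&0xfff=0xffa (s12→-6) → #-6
  target = base 0x1df6 + off 0x04 + 2 + imm -6 = 0x1df6

0x1df6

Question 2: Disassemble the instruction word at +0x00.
@+00  big-endian(9f 00) = 0x9f00
  op=0x9f00>>12=0x9 ⇒ neg (R)
  rd: (w>>8)&0xf=0xf → r15

neg r15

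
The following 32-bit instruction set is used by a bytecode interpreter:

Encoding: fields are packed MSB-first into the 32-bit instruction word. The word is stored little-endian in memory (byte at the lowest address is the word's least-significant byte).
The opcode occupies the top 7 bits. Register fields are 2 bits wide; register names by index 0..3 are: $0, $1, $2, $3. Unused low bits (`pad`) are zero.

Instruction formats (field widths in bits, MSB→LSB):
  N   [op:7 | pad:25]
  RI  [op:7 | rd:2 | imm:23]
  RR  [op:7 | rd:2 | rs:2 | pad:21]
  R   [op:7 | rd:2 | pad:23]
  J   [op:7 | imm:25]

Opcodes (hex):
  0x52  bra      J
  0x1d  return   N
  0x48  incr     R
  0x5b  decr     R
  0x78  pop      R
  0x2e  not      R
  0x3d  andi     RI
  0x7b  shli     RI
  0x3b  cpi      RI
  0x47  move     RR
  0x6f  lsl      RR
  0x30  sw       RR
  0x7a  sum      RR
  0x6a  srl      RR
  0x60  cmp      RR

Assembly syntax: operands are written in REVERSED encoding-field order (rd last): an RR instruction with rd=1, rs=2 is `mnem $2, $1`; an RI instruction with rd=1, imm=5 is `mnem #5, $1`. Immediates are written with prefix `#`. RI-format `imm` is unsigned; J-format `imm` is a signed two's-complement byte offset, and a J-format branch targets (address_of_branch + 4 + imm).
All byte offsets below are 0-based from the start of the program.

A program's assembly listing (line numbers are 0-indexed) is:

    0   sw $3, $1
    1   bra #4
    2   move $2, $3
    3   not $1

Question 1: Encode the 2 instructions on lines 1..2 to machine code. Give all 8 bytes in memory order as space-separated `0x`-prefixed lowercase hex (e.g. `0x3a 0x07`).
0x04 0x00 0x00 0xa4 0x00 0x00 0xc0 0x8f

line 1 (bra): pack op=0x52:7|imm=4:25 = 0xa4000004; little→ 04 00 00 a4
line 2 (move): pack op=0x47:7|rd=3:2|rs=2:2|pad=0:21 = 0x8fc00000; little→ 00 00 c0 8f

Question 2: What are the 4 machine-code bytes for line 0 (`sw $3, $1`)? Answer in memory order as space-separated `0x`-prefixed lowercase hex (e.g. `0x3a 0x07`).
0x00 0x00 0xe0 0x60

L0: sw op=0x30:7|rd=1:2|rs=3:2|pad=0:21 ⇒ 0x60e00000 ⇒ little 00 00 e0 60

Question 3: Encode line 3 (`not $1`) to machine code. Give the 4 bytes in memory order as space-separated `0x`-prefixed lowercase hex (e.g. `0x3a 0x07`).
0x00 0x00 0x80 0x5c

3. not fields op=0x2e:7|rd=1:2|pad=0:23 → word 5c800000h → 00 00 80 5c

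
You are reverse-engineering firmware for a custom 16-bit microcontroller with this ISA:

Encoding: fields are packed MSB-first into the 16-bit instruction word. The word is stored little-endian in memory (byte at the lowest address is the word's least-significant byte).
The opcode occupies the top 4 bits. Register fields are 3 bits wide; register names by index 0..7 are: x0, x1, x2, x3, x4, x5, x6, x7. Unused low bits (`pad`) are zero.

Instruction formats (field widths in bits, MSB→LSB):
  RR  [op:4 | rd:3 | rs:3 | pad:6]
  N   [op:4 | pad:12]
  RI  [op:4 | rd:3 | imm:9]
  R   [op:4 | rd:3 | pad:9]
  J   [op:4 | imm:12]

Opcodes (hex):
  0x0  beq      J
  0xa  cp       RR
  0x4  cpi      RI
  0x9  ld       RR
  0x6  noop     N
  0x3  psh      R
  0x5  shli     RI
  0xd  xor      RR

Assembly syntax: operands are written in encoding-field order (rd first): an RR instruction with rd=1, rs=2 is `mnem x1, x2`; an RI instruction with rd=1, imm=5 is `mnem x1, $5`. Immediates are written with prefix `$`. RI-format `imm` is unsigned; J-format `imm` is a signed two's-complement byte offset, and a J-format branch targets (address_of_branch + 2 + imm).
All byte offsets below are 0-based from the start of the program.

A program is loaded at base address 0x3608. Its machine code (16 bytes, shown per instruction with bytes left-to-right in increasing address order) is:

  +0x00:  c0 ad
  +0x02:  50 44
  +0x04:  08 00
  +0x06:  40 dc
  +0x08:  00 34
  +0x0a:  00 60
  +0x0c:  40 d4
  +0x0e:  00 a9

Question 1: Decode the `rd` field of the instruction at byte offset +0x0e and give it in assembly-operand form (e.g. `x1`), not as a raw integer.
x4

+0x0e: 00 a9 ⇒ word 0xa900 (little)
  top 4b → 0xa → cp [RR]
  [11:9] rd=4 = x4
  [8:6] rs=4 = x4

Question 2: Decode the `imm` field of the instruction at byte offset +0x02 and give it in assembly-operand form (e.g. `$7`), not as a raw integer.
$80

+0x02: 50 44 ⇒ word 0x4450 (little)
  top 4b → 0x4 → cpi [RI]
  rd: (w>>9)&0x7=0x2 → x2
  imm: (w>>0)&0x1ff=0x50 → $80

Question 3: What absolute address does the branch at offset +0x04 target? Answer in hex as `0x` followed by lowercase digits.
0x3616

@+04  little-endian(08 00) = 0x0008
  opcode bits[15:12]=0x0: beq/J
  imm: (w>>0)&0xfff=0x8 → $8
  target = base 0x3608 + off 0x04 + 2 + imm 8 = 0x3616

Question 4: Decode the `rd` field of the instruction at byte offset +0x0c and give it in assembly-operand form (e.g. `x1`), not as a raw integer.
[0c] 40 d4 → 0xd440
  op=0xd440>>12=0xd ⇒ xor (RR)
  [11:9] rd=2 = x2
  [8:6] rs=1 = x1

x2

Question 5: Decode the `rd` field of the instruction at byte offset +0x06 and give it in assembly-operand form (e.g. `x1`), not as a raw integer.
x6

off 0x06: read 40 dc as little → 0xdc40
  opcode bits[15:12]=0xd: xor/RR
  rd@[11:9]=0x6 ⇒ x6
  rs@[8:6]=0x1 ⇒ x1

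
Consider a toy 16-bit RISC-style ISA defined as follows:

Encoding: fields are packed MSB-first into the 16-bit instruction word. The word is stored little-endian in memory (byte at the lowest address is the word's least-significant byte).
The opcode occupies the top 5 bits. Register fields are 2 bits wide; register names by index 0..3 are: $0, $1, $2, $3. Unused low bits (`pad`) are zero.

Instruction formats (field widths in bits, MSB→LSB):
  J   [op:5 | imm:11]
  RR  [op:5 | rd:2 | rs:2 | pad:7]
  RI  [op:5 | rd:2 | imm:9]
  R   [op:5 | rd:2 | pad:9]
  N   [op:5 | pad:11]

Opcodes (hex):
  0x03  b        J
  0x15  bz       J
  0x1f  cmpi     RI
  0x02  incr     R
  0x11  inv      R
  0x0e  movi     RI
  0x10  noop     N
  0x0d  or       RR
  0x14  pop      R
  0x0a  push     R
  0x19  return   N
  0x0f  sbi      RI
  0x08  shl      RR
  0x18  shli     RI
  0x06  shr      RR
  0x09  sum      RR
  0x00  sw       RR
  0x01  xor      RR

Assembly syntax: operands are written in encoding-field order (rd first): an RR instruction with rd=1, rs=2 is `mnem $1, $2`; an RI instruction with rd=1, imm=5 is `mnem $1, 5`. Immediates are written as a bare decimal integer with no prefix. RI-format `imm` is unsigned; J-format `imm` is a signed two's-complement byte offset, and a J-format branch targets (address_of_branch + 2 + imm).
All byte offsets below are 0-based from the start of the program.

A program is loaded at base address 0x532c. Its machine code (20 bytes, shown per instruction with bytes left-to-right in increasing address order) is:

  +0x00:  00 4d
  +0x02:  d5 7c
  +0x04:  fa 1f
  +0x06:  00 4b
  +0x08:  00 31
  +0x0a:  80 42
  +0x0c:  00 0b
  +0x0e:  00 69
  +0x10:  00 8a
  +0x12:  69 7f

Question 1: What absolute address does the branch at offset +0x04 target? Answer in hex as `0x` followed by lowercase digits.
0x532c

@+04  little-endian(fa 1f) = 0x1ffa
  opcode bits[15:11]=0x3: b/J
  [10:0] imm=2042 (s11→-6) = -6
  target = base 0x532c + off 0x04 + 2 + imm -6 = 0x532c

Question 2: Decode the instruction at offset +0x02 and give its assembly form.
off 0x02: read d5 7c as little → 0x7cd5
  op=0x7cd5>>11=0xf ⇒ sbi (RI)
  [10:9] rd=2 = $2
  [8:0] imm=213 = 213

sbi $2, 213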